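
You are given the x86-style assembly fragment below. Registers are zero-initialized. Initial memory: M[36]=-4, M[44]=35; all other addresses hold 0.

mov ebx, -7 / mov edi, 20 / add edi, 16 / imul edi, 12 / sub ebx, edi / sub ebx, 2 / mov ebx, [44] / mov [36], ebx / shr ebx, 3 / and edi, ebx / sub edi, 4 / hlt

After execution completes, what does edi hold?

ebx=-7
edi=20
edi=20+16=36
edi=36*12=432
ebx=(-7)-432=-439
ebx=(-439)-2=-441
ebx=M[44]=35
mov [36], ebx → M[36]=35
ebx=35>>3=4
edi=432&4=0
edi=0-4=-4
halt.

-4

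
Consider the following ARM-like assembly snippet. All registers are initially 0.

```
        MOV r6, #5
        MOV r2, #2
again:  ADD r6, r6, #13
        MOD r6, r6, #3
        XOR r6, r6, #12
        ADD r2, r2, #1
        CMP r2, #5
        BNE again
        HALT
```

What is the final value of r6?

14

r6=5
r2=2
r6=5+13=18
r6=18%3=0
r6=0^12=12
r2=2+1=3
CMP r2, #5  (cmp 3,5)
BNE again: taken
r6=12+13=25
r6=25%3=1
r6=1^12=13
r2=3+1=4
CMP r2, #5  (cmp 4,5)
BNE again: taken
r6=13+13=26
r6=26%3=2
r6=2^12=14
r2=4+1=5
CMP r2, #5  (cmp 5,5)
BNE again: not taken
halt.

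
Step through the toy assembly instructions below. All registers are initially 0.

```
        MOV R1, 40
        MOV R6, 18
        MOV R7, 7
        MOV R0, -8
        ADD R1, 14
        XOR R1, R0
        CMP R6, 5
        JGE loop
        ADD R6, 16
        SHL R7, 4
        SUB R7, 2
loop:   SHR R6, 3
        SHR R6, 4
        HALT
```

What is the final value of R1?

-50

after MOV R1, 40: R1=40
after MOV R6, 18: R6=18
after MOV R7, 7: R7=7
after MOV R0, -8: R0=-8
after ADD R1, 14: R1=40+14=54
after XOR R1, R0: R1=54^(-8)=-50
CMP R6, 5  (cmp 18,5)
JGE loop: taken
after SHR R6, 3: R6=18>>3=2
after SHR R6, 4: R6=2>>4=0
halt.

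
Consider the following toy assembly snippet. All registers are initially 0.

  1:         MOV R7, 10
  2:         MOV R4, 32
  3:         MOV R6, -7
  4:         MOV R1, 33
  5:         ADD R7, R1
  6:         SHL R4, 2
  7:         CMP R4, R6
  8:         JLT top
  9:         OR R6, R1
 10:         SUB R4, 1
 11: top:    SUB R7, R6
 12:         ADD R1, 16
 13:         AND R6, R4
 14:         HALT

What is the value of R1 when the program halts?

R7=10
R4=32
R6=-7
R1=33
R7=10+33=43
R4=32<<2=128
CMP R4, R6  (cmp 128,-7)
JLT top: not taken
R6=(-7)|33=-7
R4=128-1=127
R7=43-(-7)=50
R1=33+16=49
R6=(-7)&127=121
halt.

49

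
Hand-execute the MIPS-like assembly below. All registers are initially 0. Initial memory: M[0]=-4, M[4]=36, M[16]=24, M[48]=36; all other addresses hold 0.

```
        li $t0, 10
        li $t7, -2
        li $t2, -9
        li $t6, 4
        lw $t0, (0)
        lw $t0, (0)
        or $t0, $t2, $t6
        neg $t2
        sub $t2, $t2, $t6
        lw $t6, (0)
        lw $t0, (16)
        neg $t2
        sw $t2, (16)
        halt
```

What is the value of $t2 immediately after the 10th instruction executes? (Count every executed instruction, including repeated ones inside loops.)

5

after li $t0, 10: $t0=10
after li $t7, -2: $t7=-2
after li $t2, -9: $t2=-9
after li $t6, 4: $t6=4
after lw $t0, (0): $t0=M[0]=-4
after lw $t0, (0): $t0=M[0]=-4
after or $t0, $t2, $t6: $t0=(-9)|4=-9
after neg $t2: $t2=-(-9)=9
after sub $t2, $t2, $t6: $t2=9-4=5
after lw $t6, (0): $t6=M[0]=-4
After step 10: $t2 = 5.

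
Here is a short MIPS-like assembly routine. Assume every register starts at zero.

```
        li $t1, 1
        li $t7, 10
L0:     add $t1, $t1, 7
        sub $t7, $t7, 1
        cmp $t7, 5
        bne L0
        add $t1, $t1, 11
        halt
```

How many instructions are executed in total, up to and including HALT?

24

after li $t1, 1: $t1=1
after li $t7, 10: $t7=10
after add $t1, $t1, 7: $t1=1+7=8
after sub $t7, $t7, 1: $t7=10-1=9
cmp $t7, 5  (cmp 9,5)
bne L0: taken
after add $t1, $t1, 7: $t1=8+7=15
after sub $t7, $t7, 1: $t7=9-1=8
cmp $t7, 5  (cmp 8,5)
bne L0: taken
after add $t1, $t1, 7: $t1=15+7=22
after sub $t7, $t7, 1: $t7=8-1=7
cmp $t7, 5  (cmp 7,5)
bne L0: taken
after add $t1, $t1, 7: $t1=22+7=29
after sub $t7, $t7, 1: $t7=7-1=6
cmp $t7, 5  (cmp 6,5)
bne L0: taken
after add $t1, $t1, 7: $t1=29+7=36
after sub $t7, $t7, 1: $t7=6-1=5
cmp $t7, 5  (cmp 5,5)
bne L0: not taken
after add $t1, $t1, 11: $t1=36+11=47
halt.
Total executed instructions: 24.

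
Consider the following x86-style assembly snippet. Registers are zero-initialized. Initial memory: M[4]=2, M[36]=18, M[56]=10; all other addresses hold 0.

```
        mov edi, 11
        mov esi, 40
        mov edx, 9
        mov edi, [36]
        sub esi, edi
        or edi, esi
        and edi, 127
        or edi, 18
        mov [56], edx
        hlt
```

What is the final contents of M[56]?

9

edi=11
esi=40
edx=9
edi=M[36]=18
esi=40-18=22
edi=18|22=22
edi=22&127=22
edi=22|18=22
mov [56], edx → M[56]=9
halt.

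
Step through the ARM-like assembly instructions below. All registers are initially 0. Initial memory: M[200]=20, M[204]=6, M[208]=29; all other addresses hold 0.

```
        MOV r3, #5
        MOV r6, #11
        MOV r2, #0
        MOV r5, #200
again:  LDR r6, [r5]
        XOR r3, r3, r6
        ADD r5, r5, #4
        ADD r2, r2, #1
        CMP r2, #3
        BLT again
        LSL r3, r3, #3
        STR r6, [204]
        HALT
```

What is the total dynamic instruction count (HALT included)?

25

r3=5
r6=11
r2=0
r5=200
r6=M[200]=20
r3=5^20=17
r5=200+4=204
r2=0+1=1
CMP r2, #3  (cmp 1,3)
BLT again: taken
r6=M[204]=6
r3=17^6=23
r5=204+4=208
r2=1+1=2
CMP r2, #3  (cmp 2,3)
BLT again: taken
r6=M[208]=29
r3=23^29=10
r5=208+4=212
r2=2+1=3
CMP r2, #3  (cmp 3,3)
BLT again: not taken
r3=10<<3=80
STR r6, [204] → M[204]=29
halt.
Total executed instructions: 25.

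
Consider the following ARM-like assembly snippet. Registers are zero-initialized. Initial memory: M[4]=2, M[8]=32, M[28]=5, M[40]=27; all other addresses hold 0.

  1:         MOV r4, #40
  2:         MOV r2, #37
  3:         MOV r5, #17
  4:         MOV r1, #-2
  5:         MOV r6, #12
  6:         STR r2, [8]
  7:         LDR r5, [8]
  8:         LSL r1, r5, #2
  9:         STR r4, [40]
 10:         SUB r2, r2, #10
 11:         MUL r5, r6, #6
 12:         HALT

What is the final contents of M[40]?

40

MOV r4, #40 → r4=40
MOV r2, #37 → r2=37
MOV r5, #17 → r5=17
MOV r1, #-2 → r1=-2
MOV r6, #12 → r6=12
STR r2, [8] → M[8]=37
LDR r5, [8] → r5=M[8]=37
LSL r1, r5, #2 → r1=37<<2=148
STR r4, [40] → M[40]=40
SUB r2, r2, #10 → r2=37-10=27
MUL r5, r6, #6 → r5=12*6=72
halt.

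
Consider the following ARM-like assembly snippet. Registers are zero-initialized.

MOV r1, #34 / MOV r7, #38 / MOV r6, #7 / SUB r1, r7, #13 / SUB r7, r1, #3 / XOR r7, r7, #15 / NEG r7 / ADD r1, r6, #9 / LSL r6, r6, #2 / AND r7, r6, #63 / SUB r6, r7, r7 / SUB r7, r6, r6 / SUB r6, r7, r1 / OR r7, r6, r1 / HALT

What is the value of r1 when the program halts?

MOV r1, #34 → r1=34
MOV r7, #38 → r7=38
MOV r6, #7 → r6=7
SUB r1, r7, #13 → r1=38-13=25
SUB r7, r1, #3 → r7=25-3=22
XOR r7, r7, #15 → r7=22^15=25
NEG r7 → r7=-(25)=-25
ADD r1, r6, #9 → r1=7+9=16
LSL r6, r6, #2 → r6=7<<2=28
AND r7, r6, #63 → r7=28&63=28
SUB r6, r7, r7 → r6=28-28=0
SUB r7, r6, r6 → r7=0-0=0
SUB r6, r7, r1 → r6=0-16=-16
OR r7, r6, r1 → r7=(-16)|16=-16
halt.

16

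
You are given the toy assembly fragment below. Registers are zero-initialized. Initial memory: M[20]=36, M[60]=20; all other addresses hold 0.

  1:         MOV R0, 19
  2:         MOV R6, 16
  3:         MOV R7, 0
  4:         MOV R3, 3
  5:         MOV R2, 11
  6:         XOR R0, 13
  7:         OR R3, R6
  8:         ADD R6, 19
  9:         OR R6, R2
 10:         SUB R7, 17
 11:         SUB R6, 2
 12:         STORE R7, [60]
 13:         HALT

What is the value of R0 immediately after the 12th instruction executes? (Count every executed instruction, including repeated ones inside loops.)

MOV R0, 19 → R0=19
MOV R6, 16 → R6=16
MOV R7, 0 → R7=0
MOV R3, 3 → R3=3
MOV R2, 11 → R2=11
XOR R0, 13 → R0=19^13=30
OR R3, R6 → R3=3|16=19
ADD R6, 19 → R6=16+19=35
OR R6, R2 → R6=35|11=43
SUB R7, 17 → R7=0-17=-17
SUB R6, 2 → R6=43-2=41
STORE R7, [60] → M[60]=-17
After step 12: R0 = 30.

30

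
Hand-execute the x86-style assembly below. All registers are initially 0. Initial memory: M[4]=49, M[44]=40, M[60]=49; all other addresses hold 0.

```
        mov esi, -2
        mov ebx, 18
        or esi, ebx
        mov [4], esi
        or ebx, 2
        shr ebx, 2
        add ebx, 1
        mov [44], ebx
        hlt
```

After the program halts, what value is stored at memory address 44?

mov esi, -2 → esi=-2
mov ebx, 18 → ebx=18
or esi, ebx → esi=(-2)|18=-2
mov [4], esi → M[4]=-2
or ebx, 2 → ebx=18|2=18
shr ebx, 2 → ebx=18>>2=4
add ebx, 1 → ebx=4+1=5
mov [44], ebx → M[44]=5
halt.

5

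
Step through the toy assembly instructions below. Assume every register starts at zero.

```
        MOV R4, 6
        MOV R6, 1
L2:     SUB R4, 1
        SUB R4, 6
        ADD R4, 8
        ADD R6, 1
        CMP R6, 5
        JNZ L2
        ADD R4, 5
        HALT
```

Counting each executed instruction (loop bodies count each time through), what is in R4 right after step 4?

after MOV R4, 6: R4=6
after MOV R6, 1: R6=1
after SUB R4, 1: R4=6-1=5
after SUB R4, 6: R4=5-6=-1
After step 4: R4 = -1.

-1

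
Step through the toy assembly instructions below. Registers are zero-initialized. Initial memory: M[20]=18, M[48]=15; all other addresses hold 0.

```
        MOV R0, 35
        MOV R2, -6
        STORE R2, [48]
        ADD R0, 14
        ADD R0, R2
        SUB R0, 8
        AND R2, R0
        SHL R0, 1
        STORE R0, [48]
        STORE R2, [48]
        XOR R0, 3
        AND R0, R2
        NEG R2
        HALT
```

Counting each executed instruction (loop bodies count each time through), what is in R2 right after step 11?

34

MOV R0, 35 → R0=35
MOV R2, -6 → R2=-6
STORE R2, [48] → M[48]=-6
ADD R0, 14 → R0=35+14=49
ADD R0, R2 → R0=49+(-6)=43
SUB R0, 8 → R0=43-8=35
AND R2, R0 → R2=(-6)&35=34
SHL R0, 1 → R0=35<<1=70
STORE R0, [48] → M[48]=70
STORE R2, [48] → M[48]=34
XOR R0, 3 → R0=70^3=69
After step 11: R2 = 34.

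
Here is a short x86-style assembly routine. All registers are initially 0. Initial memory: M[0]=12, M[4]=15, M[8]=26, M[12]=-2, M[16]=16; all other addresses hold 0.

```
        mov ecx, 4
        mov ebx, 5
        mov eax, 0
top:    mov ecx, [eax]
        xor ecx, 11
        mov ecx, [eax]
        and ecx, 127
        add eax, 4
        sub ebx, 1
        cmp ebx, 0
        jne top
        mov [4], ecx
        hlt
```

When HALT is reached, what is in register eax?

mov ecx, 4 → ecx=4
mov ebx, 5 → ebx=5
mov eax, 0 → eax=0
mov ecx, [eax] → ecx=M[0]=12
xor ecx, 11 → ecx=12^11=7
mov ecx, [eax] → ecx=M[0]=12
and ecx, 127 → ecx=12&127=12
add eax, 4 → eax=0+4=4
sub ebx, 1 → ebx=5-1=4
cmp ebx, 0  (cmp 4,0)
jne top: taken
mov ecx, [eax] → ecx=M[4]=15
xor ecx, 11 → ecx=15^11=4
mov ecx, [eax] → ecx=M[4]=15
and ecx, 127 → ecx=15&127=15
add eax, 4 → eax=4+4=8
sub ebx, 1 → ebx=4-1=3
cmp ebx, 0  (cmp 3,0)
jne top: taken
mov ecx, [eax] → ecx=M[8]=26
xor ecx, 11 → ecx=26^11=17
mov ecx, [eax] → ecx=M[8]=26
and ecx, 127 → ecx=26&127=26
add eax, 4 → eax=8+4=12
sub ebx, 1 → ebx=3-1=2
cmp ebx, 0  (cmp 2,0)
jne top: taken
mov ecx, [eax] → ecx=M[12]=-2
xor ecx, 11 → ecx=(-2)^11=-11
mov ecx, [eax] → ecx=M[12]=-2
and ecx, 127 → ecx=(-2)&127=126
add eax, 4 → eax=12+4=16
sub ebx, 1 → ebx=2-1=1
cmp ebx, 0  (cmp 1,0)
jne top: taken
mov ecx, [eax] → ecx=M[16]=16
xor ecx, 11 → ecx=16^11=27
mov ecx, [eax] → ecx=M[16]=16
and ecx, 127 → ecx=16&127=16
add eax, 4 → eax=16+4=20
sub ebx, 1 → ebx=1-1=0
cmp ebx, 0  (cmp 0,0)
jne top: not taken
mov [4], ecx → M[4]=16
halt.

20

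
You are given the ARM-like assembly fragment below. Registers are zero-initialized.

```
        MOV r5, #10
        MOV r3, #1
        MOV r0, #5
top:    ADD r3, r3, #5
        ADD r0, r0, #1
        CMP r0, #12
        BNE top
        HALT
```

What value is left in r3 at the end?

36

r5=10
r3=1
r0=5
r3=1+5=6
r0=5+1=6
CMP r0, #12  (cmp 6,12)
BNE top: taken
r3=6+5=11
r0=6+1=7
CMP r0, #12  (cmp 7,12)
BNE top: taken
r3=11+5=16
r0=7+1=8
CMP r0, #12  (cmp 8,12)
BNE top: taken
r3=16+5=21
r0=8+1=9
CMP r0, #12  (cmp 9,12)
BNE top: taken
r3=21+5=26
r0=9+1=10
CMP r0, #12  (cmp 10,12)
BNE top: taken
r3=26+5=31
r0=10+1=11
CMP r0, #12  (cmp 11,12)
BNE top: taken
r3=31+5=36
r0=11+1=12
CMP r0, #12  (cmp 12,12)
BNE top: not taken
halt.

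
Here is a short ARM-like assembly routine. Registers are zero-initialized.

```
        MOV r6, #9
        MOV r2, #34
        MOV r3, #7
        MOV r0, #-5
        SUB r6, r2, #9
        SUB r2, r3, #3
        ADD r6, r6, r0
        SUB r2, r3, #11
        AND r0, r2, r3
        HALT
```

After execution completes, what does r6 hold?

20

r6=9
r2=34
r3=7
r0=-5
r6=34-9=25
r2=7-3=4
r6=25+(-5)=20
r2=7-11=-4
r0=(-4)&7=4
halt.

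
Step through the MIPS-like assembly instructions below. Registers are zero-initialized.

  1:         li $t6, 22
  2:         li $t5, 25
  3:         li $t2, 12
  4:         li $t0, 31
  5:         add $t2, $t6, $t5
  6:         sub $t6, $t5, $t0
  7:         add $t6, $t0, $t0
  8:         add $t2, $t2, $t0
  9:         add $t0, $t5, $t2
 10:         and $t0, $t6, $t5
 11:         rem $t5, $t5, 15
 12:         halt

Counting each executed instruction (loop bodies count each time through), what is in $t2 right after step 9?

78

li $t6, 22 → $t6=22
li $t5, 25 → $t5=25
li $t2, 12 → $t2=12
li $t0, 31 → $t0=31
add $t2, $t6, $t5 → $t2=22+25=47
sub $t6, $t5, $t0 → $t6=25-31=-6
add $t6, $t0, $t0 → $t6=31+31=62
add $t2, $t2, $t0 → $t2=47+31=78
add $t0, $t5, $t2 → $t0=25+78=103
After step 9: $t2 = 78.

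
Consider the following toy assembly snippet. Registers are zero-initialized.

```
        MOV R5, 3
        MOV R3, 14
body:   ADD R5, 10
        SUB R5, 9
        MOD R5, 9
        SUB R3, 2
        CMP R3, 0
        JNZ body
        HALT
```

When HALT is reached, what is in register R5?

1

R5=3
R3=14
R5=3+10=13
R5=13-9=4
R5=4%9=4
R3=14-2=12
CMP R3, 0  (cmp 12,0)
JNZ body: taken
R5=4+10=14
R5=14-9=5
R5=5%9=5
R3=12-2=10
CMP R3, 0  (cmp 10,0)
JNZ body: taken
R5=5+10=15
R5=15-9=6
R5=6%9=6
R3=10-2=8
CMP R3, 0  (cmp 8,0)
JNZ body: taken
R5=6+10=16
R5=16-9=7
R5=7%9=7
R3=8-2=6
CMP R3, 0  (cmp 6,0)
JNZ body: taken
R5=7+10=17
R5=17-9=8
R5=8%9=8
R3=6-2=4
CMP R3, 0  (cmp 4,0)
JNZ body: taken
R5=8+10=18
R5=18-9=9
R5=9%9=0
R3=4-2=2
CMP R3, 0  (cmp 2,0)
JNZ body: taken
R5=0+10=10
R5=10-9=1
R5=1%9=1
R3=2-2=0
CMP R3, 0  (cmp 0,0)
JNZ body: not taken
halt.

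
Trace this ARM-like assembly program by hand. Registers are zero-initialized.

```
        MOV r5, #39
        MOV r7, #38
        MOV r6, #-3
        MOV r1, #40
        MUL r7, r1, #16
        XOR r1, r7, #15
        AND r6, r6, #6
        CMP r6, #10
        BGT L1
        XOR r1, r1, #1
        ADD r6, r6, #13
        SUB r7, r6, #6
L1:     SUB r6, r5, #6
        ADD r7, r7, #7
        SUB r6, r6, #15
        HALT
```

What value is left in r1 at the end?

654

after MOV r5, #39: r5=39
after MOV r7, #38: r7=38
after MOV r6, #-3: r6=-3
after MOV r1, #40: r1=40
after MUL r7, r1, #16: r7=40*16=640
after XOR r1, r7, #15: r1=640^15=655
after AND r6, r6, #6: r6=(-3)&6=4
CMP r6, #10  (cmp 4,10)
BGT L1: not taken
after XOR r1, r1, #1: r1=655^1=654
after ADD r6, r6, #13: r6=4+13=17
after SUB r7, r6, #6: r7=17-6=11
after SUB r6, r5, #6: r6=39-6=33
after ADD r7, r7, #7: r7=11+7=18
after SUB r6, r6, #15: r6=33-15=18
halt.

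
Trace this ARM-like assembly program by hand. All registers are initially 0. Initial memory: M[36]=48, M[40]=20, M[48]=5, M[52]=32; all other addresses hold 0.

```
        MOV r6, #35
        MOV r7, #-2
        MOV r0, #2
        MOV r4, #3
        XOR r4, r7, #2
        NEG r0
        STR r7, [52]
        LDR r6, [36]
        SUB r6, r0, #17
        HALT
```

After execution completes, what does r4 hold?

-4

after MOV r6, #35: r6=35
after MOV r7, #-2: r7=-2
after MOV r0, #2: r0=2
after MOV r4, #3: r4=3
after XOR r4, r7, #2: r4=(-2)^2=-4
after NEG r0: r0=-(2)=-2
STR r7, [52] → M[52]=-2
after LDR r6, [36]: r6=M[36]=48
after SUB r6, r0, #17: r6=(-2)-17=-19
halt.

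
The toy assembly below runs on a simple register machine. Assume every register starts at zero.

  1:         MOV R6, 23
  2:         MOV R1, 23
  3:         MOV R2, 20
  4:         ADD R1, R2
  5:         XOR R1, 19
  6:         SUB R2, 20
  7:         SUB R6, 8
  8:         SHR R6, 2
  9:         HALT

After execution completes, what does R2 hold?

0

R6=23
R1=23
R2=20
R1=23+20=43
R1=43^19=56
R2=20-20=0
R6=23-8=15
R6=15>>2=3
halt.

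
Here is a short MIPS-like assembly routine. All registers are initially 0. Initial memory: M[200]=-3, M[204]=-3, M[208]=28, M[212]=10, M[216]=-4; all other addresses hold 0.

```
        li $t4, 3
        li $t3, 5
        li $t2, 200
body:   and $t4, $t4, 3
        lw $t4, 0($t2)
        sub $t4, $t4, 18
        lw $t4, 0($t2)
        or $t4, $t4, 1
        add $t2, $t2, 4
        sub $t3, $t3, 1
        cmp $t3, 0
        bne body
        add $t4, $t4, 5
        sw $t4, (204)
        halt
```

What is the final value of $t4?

2

li $t4, 3 → $t4=3
li $t3, 5 → $t3=5
li $t2, 200 → $t2=200
and $t4, $t4, 3 → $t4=3&3=3
lw $t4, 0($t2) → $t4=M[200]=-3
sub $t4, $t4, 18 → $t4=(-3)-18=-21
lw $t4, 0($t2) → $t4=M[200]=-3
or $t4, $t4, 1 → $t4=(-3)|1=-3
add $t2, $t2, 4 → $t2=200+4=204
sub $t3, $t3, 1 → $t3=5-1=4
cmp $t3, 0  (cmp 4,0)
bne body: taken
and $t4, $t4, 3 → $t4=(-3)&3=1
lw $t4, 0($t2) → $t4=M[204]=-3
sub $t4, $t4, 18 → $t4=(-3)-18=-21
lw $t4, 0($t2) → $t4=M[204]=-3
or $t4, $t4, 1 → $t4=(-3)|1=-3
add $t2, $t2, 4 → $t2=204+4=208
sub $t3, $t3, 1 → $t3=4-1=3
cmp $t3, 0  (cmp 3,0)
bne body: taken
and $t4, $t4, 3 → $t4=(-3)&3=1
lw $t4, 0($t2) → $t4=M[208]=28
sub $t4, $t4, 18 → $t4=28-18=10
lw $t4, 0($t2) → $t4=M[208]=28
or $t4, $t4, 1 → $t4=28|1=29
add $t2, $t2, 4 → $t2=208+4=212
sub $t3, $t3, 1 → $t3=3-1=2
cmp $t3, 0  (cmp 2,0)
bne body: taken
and $t4, $t4, 3 → $t4=29&3=1
lw $t4, 0($t2) → $t4=M[212]=10
sub $t4, $t4, 18 → $t4=10-18=-8
lw $t4, 0($t2) → $t4=M[212]=10
or $t4, $t4, 1 → $t4=10|1=11
add $t2, $t2, 4 → $t2=212+4=216
sub $t3, $t3, 1 → $t3=2-1=1
cmp $t3, 0  (cmp 1,0)
bne body: taken
and $t4, $t4, 3 → $t4=11&3=3
lw $t4, 0($t2) → $t4=M[216]=-4
sub $t4, $t4, 18 → $t4=(-4)-18=-22
lw $t4, 0($t2) → $t4=M[216]=-4
or $t4, $t4, 1 → $t4=(-4)|1=-3
add $t2, $t2, 4 → $t2=216+4=220
sub $t3, $t3, 1 → $t3=1-1=0
cmp $t3, 0  (cmp 0,0)
bne body: not taken
add $t4, $t4, 5 → $t4=(-3)+5=2
sw $t4, (204) → M[204]=2
halt.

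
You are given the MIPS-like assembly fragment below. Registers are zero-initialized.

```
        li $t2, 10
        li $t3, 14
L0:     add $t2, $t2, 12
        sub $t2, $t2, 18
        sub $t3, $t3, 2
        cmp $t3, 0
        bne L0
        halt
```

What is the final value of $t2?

-32

$t2=10
$t3=14
$t2=10+12=22
$t2=22-18=4
$t3=14-2=12
cmp $t3, 0  (cmp 12,0)
bne L0: taken
$t2=4+12=16
$t2=16-18=-2
$t3=12-2=10
cmp $t3, 0  (cmp 10,0)
bne L0: taken
$t2=(-2)+12=10
$t2=10-18=-8
$t3=10-2=8
cmp $t3, 0  (cmp 8,0)
bne L0: taken
$t2=(-8)+12=4
$t2=4-18=-14
$t3=8-2=6
cmp $t3, 0  (cmp 6,0)
bne L0: taken
$t2=(-14)+12=-2
$t2=(-2)-18=-20
$t3=6-2=4
cmp $t3, 0  (cmp 4,0)
bne L0: taken
$t2=(-20)+12=-8
$t2=(-8)-18=-26
$t3=4-2=2
cmp $t3, 0  (cmp 2,0)
bne L0: taken
$t2=(-26)+12=-14
$t2=(-14)-18=-32
$t3=2-2=0
cmp $t3, 0  (cmp 0,0)
bne L0: not taken
halt.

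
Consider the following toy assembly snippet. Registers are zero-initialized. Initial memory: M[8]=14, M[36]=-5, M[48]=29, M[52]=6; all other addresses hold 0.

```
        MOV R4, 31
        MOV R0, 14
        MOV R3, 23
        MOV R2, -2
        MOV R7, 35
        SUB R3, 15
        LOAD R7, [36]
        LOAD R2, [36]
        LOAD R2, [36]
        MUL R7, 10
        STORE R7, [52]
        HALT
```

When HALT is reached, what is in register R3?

after MOV R4, 31: R4=31
after MOV R0, 14: R0=14
after MOV R3, 23: R3=23
after MOV R2, -2: R2=-2
after MOV R7, 35: R7=35
after SUB R3, 15: R3=23-15=8
after LOAD R7, [36]: R7=M[36]=-5
after LOAD R2, [36]: R2=M[36]=-5
after LOAD R2, [36]: R2=M[36]=-5
after MUL R7, 10: R7=(-5)*10=-50
STORE R7, [52] → M[52]=-50
halt.

8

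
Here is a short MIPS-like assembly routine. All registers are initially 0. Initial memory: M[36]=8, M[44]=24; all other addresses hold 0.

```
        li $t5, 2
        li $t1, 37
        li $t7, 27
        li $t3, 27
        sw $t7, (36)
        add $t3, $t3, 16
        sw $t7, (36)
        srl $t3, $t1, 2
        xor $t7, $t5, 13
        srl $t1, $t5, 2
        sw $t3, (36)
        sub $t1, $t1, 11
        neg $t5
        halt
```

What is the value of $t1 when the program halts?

li $t5, 2 → $t5=2
li $t1, 37 → $t1=37
li $t7, 27 → $t7=27
li $t3, 27 → $t3=27
sw $t7, (36) → M[36]=27
add $t3, $t3, 16 → $t3=27+16=43
sw $t7, (36) → M[36]=27
srl $t3, $t1, 2 → $t3=37>>2=9
xor $t7, $t5, 13 → $t7=2^13=15
srl $t1, $t5, 2 → $t1=2>>2=0
sw $t3, (36) → M[36]=9
sub $t1, $t1, 11 → $t1=0-11=-11
neg $t5 → $t5=-(2)=-2
halt.

-11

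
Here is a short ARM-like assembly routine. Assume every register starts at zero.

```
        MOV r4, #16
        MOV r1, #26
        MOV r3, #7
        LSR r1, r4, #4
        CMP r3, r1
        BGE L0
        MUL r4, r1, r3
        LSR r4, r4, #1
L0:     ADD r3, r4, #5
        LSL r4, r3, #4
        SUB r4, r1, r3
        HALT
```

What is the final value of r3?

after MOV r4, #16: r4=16
after MOV r1, #26: r1=26
after MOV r3, #7: r3=7
after LSR r1, r4, #4: r1=16>>4=1
CMP r3, r1  (cmp 7,1)
BGE L0: taken
after ADD r3, r4, #5: r3=16+5=21
after LSL r4, r3, #4: r4=21<<4=336
after SUB r4, r1, r3: r4=1-21=-20
halt.

21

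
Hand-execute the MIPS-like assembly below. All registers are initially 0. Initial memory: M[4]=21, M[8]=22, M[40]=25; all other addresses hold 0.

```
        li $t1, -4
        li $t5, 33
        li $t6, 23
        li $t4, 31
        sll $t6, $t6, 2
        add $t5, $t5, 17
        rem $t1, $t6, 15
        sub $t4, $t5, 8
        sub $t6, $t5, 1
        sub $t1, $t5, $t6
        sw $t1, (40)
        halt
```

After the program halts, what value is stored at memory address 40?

1

li $t1, -4 → $t1=-4
li $t5, 33 → $t5=33
li $t6, 23 → $t6=23
li $t4, 31 → $t4=31
sll $t6, $t6, 2 → $t6=23<<2=92
add $t5, $t5, 17 → $t5=33+17=50
rem $t1, $t6, 15 → $t1=92%15=2
sub $t4, $t5, 8 → $t4=50-8=42
sub $t6, $t5, 1 → $t6=50-1=49
sub $t1, $t5, $t6 → $t1=50-49=1
sw $t1, (40) → M[40]=1
halt.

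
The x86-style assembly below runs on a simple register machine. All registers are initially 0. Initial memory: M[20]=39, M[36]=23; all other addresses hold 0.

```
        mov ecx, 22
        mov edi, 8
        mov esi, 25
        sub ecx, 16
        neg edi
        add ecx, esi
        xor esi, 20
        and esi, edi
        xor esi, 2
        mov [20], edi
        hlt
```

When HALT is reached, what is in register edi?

ecx=22
edi=8
esi=25
ecx=22-16=6
edi=-(8)=-8
ecx=6+25=31
esi=25^20=13
esi=13&(-8)=8
esi=8^2=10
mov [20], edi → M[20]=-8
halt.

-8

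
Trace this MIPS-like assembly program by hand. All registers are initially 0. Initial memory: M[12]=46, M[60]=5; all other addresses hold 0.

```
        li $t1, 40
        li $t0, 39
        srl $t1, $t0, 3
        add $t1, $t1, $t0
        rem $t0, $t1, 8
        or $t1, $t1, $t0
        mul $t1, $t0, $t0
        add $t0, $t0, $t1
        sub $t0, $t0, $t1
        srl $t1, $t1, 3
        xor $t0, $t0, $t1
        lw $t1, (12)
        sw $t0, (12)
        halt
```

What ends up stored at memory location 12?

2

li $t1, 40 → $t1=40
li $t0, 39 → $t0=39
srl $t1, $t0, 3 → $t1=39>>3=4
add $t1, $t1, $t0 → $t1=4+39=43
rem $t0, $t1, 8 → $t0=43%8=3
or $t1, $t1, $t0 → $t1=43|3=43
mul $t1, $t0, $t0 → $t1=3*3=9
add $t0, $t0, $t1 → $t0=3+9=12
sub $t0, $t0, $t1 → $t0=12-9=3
srl $t1, $t1, 3 → $t1=9>>3=1
xor $t0, $t0, $t1 → $t0=3^1=2
lw $t1, (12) → $t1=M[12]=46
sw $t0, (12) → M[12]=2
halt.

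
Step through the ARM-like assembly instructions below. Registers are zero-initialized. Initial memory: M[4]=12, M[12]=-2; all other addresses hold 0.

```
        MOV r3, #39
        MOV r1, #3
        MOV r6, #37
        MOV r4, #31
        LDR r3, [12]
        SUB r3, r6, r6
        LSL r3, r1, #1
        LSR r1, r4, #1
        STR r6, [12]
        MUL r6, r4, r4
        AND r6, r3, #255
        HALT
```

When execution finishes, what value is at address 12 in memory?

MOV r3, #39 → r3=39
MOV r1, #3 → r1=3
MOV r6, #37 → r6=37
MOV r4, #31 → r4=31
LDR r3, [12] → r3=M[12]=-2
SUB r3, r6, r6 → r3=37-37=0
LSL r3, r1, #1 → r3=3<<1=6
LSR r1, r4, #1 → r1=31>>1=15
STR r6, [12] → M[12]=37
MUL r6, r4, r4 → r6=31*31=961
AND r6, r3, #255 → r6=6&255=6
halt.

37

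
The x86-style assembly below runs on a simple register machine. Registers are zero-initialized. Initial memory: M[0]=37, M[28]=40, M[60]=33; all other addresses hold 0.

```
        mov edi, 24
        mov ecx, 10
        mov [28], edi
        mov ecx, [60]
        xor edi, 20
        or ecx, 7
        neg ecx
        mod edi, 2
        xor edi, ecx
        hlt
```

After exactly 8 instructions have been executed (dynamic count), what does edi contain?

0

after mov edi, 24: edi=24
after mov ecx, 10: ecx=10
mov [28], edi → M[28]=24
after mov ecx, [60]: ecx=M[60]=33
after xor edi, 20: edi=24^20=12
after or ecx, 7: ecx=33|7=39
after neg ecx: ecx=-(39)=-39
after mod edi, 2: edi=12%2=0
After step 8: edi = 0.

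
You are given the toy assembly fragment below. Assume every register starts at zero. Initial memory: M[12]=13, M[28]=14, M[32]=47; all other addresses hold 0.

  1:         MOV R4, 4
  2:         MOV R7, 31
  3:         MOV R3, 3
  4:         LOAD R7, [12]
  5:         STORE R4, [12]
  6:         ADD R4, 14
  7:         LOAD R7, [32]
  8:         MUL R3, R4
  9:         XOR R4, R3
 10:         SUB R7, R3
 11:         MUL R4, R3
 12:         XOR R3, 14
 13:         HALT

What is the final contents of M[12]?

after MOV R4, 4: R4=4
after MOV R7, 31: R7=31
after MOV R3, 3: R3=3
after LOAD R7, [12]: R7=M[12]=13
STORE R4, [12] → M[12]=4
after ADD R4, 14: R4=4+14=18
after LOAD R7, [32]: R7=M[32]=47
after MUL R3, R4: R3=3*18=54
after XOR R4, R3: R4=18^54=36
after SUB R7, R3: R7=47-54=-7
after MUL R4, R3: R4=36*54=1944
after XOR R3, 14: R3=54^14=56
halt.

4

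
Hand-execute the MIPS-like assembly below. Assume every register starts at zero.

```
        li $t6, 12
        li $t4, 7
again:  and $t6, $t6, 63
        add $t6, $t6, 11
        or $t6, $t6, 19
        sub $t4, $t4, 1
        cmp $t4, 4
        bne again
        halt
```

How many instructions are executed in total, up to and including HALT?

21

$t6=12
$t4=7
$t6=12&63=12
$t6=12+11=23
$t6=23|19=23
$t4=7-1=6
cmp $t4, 4  (cmp 6,4)
bne again: taken
$t6=23&63=23
$t6=23+11=34
$t6=34|19=51
$t4=6-1=5
cmp $t4, 4  (cmp 5,4)
bne again: taken
$t6=51&63=51
$t6=51+11=62
$t6=62|19=63
$t4=5-1=4
cmp $t4, 4  (cmp 4,4)
bne again: not taken
halt.
Total executed instructions: 21.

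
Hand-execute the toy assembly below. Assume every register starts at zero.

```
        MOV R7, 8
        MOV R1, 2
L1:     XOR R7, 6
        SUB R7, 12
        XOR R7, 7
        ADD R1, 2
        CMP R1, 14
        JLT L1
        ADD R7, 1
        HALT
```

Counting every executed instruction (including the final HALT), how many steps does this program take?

R7=8
R1=2
R7=8^6=14
R7=14-12=2
R7=2^7=5
R1=2+2=4
CMP R1, 14  (cmp 4,14)
JLT L1: taken
R7=5^6=3
R7=3-12=-9
R7=(-9)^7=-16
R1=4+2=6
CMP R1, 14  (cmp 6,14)
JLT L1: taken
R7=(-16)^6=-10
R7=(-10)-12=-22
R7=(-22)^7=-19
R1=6+2=8
CMP R1, 14  (cmp 8,14)
JLT L1: taken
R7=(-19)^6=-21
R7=(-21)-12=-33
R7=(-33)^7=-40
R1=8+2=10
CMP R1, 14  (cmp 10,14)
JLT L1: taken
R7=(-40)^6=-34
R7=(-34)-12=-46
R7=(-46)^7=-43
R1=10+2=12
CMP R1, 14  (cmp 12,14)
JLT L1: taken
R7=(-43)^6=-45
R7=(-45)-12=-57
R7=(-57)^7=-64
R1=12+2=14
CMP R1, 14  (cmp 14,14)
JLT L1: not taken
R7=(-64)+1=-63
halt.
Total executed instructions: 40.

40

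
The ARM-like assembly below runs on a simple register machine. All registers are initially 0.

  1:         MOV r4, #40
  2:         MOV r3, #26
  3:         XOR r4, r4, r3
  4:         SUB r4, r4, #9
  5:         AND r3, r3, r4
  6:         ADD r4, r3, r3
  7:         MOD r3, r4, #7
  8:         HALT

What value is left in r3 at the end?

2

MOV r4, #40 → r4=40
MOV r3, #26 → r3=26
XOR r4, r4, r3 → r4=40^26=50
SUB r4, r4, #9 → r4=50-9=41
AND r3, r3, r4 → r3=26&41=8
ADD r4, r3, r3 → r4=8+8=16
MOD r3, r4, #7 → r3=16%7=2
halt.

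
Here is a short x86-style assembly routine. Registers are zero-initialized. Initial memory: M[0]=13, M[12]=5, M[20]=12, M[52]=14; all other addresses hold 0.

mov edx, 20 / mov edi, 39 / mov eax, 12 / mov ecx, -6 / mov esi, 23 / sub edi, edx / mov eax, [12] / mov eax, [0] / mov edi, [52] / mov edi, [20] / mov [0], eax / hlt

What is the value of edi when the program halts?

12

edx=20
edi=39
eax=12
ecx=-6
esi=23
edi=39-20=19
eax=M[12]=5
eax=M[0]=13
edi=M[52]=14
edi=M[20]=12
mov [0], eax → M[0]=13
halt.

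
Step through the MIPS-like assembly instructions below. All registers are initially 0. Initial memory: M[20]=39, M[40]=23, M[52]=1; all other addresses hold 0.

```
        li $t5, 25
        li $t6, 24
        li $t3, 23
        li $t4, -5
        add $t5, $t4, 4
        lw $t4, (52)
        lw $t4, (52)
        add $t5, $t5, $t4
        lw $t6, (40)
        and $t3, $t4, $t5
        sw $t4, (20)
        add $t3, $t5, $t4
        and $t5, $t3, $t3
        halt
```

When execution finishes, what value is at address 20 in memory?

after li $t5, 25: $t5=25
after li $t6, 24: $t6=24
after li $t3, 23: $t3=23
after li $t4, -5: $t4=-5
after add $t5, $t4, 4: $t5=(-5)+4=-1
after lw $t4, (52): $t4=M[52]=1
after lw $t4, (52): $t4=M[52]=1
after add $t5, $t5, $t4: $t5=(-1)+1=0
after lw $t6, (40): $t6=M[40]=23
after and $t3, $t4, $t5: $t3=1&0=0
sw $t4, (20) → M[20]=1
after add $t3, $t5, $t4: $t3=0+1=1
after and $t5, $t3, $t3: $t5=1&1=1
halt.

1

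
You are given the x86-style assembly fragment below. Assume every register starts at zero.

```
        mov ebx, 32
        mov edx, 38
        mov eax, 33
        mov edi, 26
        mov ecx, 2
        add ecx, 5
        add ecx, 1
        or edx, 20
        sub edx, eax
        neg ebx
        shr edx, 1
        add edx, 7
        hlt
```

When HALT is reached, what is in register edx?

after mov ebx, 32: ebx=32
after mov edx, 38: edx=38
after mov eax, 33: eax=33
after mov edi, 26: edi=26
after mov ecx, 2: ecx=2
after add ecx, 5: ecx=2+5=7
after add ecx, 1: ecx=7+1=8
after or edx, 20: edx=38|20=54
after sub edx, eax: edx=54-33=21
after neg ebx: ebx=-(32)=-32
after shr edx, 1: edx=21>>1=10
after add edx, 7: edx=10+7=17
halt.

17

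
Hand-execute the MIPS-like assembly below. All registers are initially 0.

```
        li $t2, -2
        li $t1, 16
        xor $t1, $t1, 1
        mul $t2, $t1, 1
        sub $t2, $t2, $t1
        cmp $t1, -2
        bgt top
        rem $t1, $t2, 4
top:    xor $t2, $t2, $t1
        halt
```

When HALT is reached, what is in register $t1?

17

li $t2, -2 → $t2=-2
li $t1, 16 → $t1=16
xor $t1, $t1, 1 → $t1=16^1=17
mul $t2, $t1, 1 → $t2=17*1=17
sub $t2, $t2, $t1 → $t2=17-17=0
cmp $t1, -2  (cmp 17,-2)
bgt top: taken
xor $t2, $t2, $t1 → $t2=0^17=17
halt.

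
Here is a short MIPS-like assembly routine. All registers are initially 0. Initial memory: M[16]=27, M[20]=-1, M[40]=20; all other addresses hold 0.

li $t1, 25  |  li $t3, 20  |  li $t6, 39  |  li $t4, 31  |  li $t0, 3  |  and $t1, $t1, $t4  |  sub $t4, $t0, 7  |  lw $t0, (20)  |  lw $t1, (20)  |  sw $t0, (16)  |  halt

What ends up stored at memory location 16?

-1

li $t1, 25 → $t1=25
li $t3, 20 → $t3=20
li $t6, 39 → $t6=39
li $t4, 31 → $t4=31
li $t0, 3 → $t0=3
and $t1, $t1, $t4 → $t1=25&31=25
sub $t4, $t0, 7 → $t4=3-7=-4
lw $t0, (20) → $t0=M[20]=-1
lw $t1, (20) → $t1=M[20]=-1
sw $t0, (16) → M[16]=-1
halt.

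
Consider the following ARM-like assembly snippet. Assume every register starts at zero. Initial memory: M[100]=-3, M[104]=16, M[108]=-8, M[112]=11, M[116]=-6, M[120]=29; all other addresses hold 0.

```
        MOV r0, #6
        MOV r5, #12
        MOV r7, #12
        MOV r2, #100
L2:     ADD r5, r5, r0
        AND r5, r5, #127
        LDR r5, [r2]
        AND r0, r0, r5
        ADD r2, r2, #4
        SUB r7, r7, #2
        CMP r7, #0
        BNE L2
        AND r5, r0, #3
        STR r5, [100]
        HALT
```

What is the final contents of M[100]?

0

r0=6
r5=12
r7=12
r2=100
r5=12+6=18
r5=18&127=18
r5=M[100]=-3
r0=6&(-3)=4
r2=100+4=104
r7=12-2=10
CMP r7, #0  (cmp 10,0)
BNE L2: taken
r5=(-3)+4=1
r5=1&127=1
r5=M[104]=16
r0=4&16=0
r2=104+4=108
r7=10-2=8
CMP r7, #0  (cmp 8,0)
BNE L2: taken
r5=16+0=16
r5=16&127=16
r5=M[108]=-8
r0=0&(-8)=0
r2=108+4=112
r7=8-2=6
CMP r7, #0  (cmp 6,0)
BNE L2: taken
r5=(-8)+0=-8
r5=(-8)&127=120
r5=M[112]=11
r0=0&11=0
r2=112+4=116
r7=6-2=4
CMP r7, #0  (cmp 4,0)
BNE L2: taken
r5=11+0=11
r5=11&127=11
r5=M[116]=-6
r0=0&(-6)=0
r2=116+4=120
r7=4-2=2
CMP r7, #0  (cmp 2,0)
BNE L2: taken
r5=(-6)+0=-6
r5=(-6)&127=122
r5=M[120]=29
r0=0&29=0
r2=120+4=124
r7=2-2=0
CMP r7, #0  (cmp 0,0)
BNE L2: not taken
r5=0&3=0
STR r5, [100] → M[100]=0
halt.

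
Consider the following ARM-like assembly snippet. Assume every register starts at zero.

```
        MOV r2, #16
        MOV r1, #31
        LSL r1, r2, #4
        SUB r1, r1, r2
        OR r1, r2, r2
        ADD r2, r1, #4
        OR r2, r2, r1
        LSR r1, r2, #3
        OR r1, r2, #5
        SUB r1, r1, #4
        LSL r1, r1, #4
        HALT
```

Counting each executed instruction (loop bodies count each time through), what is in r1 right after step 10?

after MOV r2, #16: r2=16
after MOV r1, #31: r1=31
after LSL r1, r2, #4: r1=16<<4=256
after SUB r1, r1, r2: r1=256-16=240
after OR r1, r2, r2: r1=16|16=16
after ADD r2, r1, #4: r2=16+4=20
after OR r2, r2, r1: r2=20|16=20
after LSR r1, r2, #3: r1=20>>3=2
after OR r1, r2, #5: r1=20|5=21
after SUB r1, r1, #4: r1=21-4=17
After step 10: r1 = 17.

17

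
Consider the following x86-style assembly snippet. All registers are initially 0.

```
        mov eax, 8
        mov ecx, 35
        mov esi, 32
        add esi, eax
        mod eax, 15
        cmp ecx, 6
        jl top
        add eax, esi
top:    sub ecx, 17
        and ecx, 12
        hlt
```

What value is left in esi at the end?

mov eax, 8 → eax=8
mov ecx, 35 → ecx=35
mov esi, 32 → esi=32
add esi, eax → esi=32+8=40
mod eax, 15 → eax=8%15=8
cmp ecx, 6  (cmp 35,6)
jl top: not taken
add eax, esi → eax=8+40=48
sub ecx, 17 → ecx=35-17=18
and ecx, 12 → ecx=18&12=0
halt.

40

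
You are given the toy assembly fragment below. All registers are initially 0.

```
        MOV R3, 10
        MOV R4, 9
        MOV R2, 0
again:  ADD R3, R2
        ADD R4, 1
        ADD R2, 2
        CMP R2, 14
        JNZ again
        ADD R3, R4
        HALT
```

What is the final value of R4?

R3=10
R4=9
R2=0
R3=10+0=10
R4=9+1=10
R2=0+2=2
CMP R2, 14  (cmp 2,14)
JNZ again: taken
R3=10+2=12
R4=10+1=11
R2=2+2=4
CMP R2, 14  (cmp 4,14)
JNZ again: taken
R3=12+4=16
R4=11+1=12
R2=4+2=6
CMP R2, 14  (cmp 6,14)
JNZ again: taken
R3=16+6=22
R4=12+1=13
R2=6+2=8
CMP R2, 14  (cmp 8,14)
JNZ again: taken
R3=22+8=30
R4=13+1=14
R2=8+2=10
CMP R2, 14  (cmp 10,14)
JNZ again: taken
R3=30+10=40
R4=14+1=15
R2=10+2=12
CMP R2, 14  (cmp 12,14)
JNZ again: taken
R3=40+12=52
R4=15+1=16
R2=12+2=14
CMP R2, 14  (cmp 14,14)
JNZ again: not taken
R3=52+16=68
halt.

16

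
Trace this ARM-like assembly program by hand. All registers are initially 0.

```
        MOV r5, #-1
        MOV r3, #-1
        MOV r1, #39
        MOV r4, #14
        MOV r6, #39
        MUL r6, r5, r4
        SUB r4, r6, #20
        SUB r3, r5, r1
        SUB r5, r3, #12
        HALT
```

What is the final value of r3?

-40

r5=-1
r3=-1
r1=39
r4=14
r6=39
r6=(-1)*14=-14
r4=(-14)-20=-34
r3=(-1)-39=-40
r5=(-40)-12=-52
halt.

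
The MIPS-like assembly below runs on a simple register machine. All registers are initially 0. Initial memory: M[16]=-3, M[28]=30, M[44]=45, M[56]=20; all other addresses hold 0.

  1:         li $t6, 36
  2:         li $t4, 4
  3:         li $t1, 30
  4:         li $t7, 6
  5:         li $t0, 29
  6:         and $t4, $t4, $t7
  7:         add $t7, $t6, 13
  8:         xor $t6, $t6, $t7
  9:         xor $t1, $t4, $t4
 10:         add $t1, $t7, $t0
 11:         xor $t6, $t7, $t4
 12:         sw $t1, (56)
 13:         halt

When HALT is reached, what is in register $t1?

78

after li $t6, 36: $t6=36
after li $t4, 4: $t4=4
after li $t1, 30: $t1=30
after li $t7, 6: $t7=6
after li $t0, 29: $t0=29
after and $t4, $t4, $t7: $t4=4&6=4
after add $t7, $t6, 13: $t7=36+13=49
after xor $t6, $t6, $t7: $t6=36^49=21
after xor $t1, $t4, $t4: $t1=4^4=0
after add $t1, $t7, $t0: $t1=49+29=78
after xor $t6, $t7, $t4: $t6=49^4=53
sw $t1, (56) → M[56]=78
halt.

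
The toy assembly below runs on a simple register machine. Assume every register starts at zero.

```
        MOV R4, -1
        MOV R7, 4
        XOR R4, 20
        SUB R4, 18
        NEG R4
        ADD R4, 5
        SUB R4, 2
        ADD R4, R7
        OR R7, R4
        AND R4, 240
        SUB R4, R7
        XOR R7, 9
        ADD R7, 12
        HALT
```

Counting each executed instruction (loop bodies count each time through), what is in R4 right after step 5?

MOV R4, -1 → R4=-1
MOV R7, 4 → R7=4
XOR R4, 20 → R4=(-1)^20=-21
SUB R4, 18 → R4=(-21)-18=-39
NEG R4 → R4=-(-39)=39
After step 5: R4 = 39.

39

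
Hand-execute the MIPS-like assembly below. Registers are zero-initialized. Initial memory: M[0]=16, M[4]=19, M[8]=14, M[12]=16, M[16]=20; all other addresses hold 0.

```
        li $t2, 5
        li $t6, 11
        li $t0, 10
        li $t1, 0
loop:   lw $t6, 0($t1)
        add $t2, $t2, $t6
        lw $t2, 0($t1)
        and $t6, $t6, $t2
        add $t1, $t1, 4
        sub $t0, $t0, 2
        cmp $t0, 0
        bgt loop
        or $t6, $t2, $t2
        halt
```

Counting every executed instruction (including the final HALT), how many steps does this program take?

li $t2, 5 → $t2=5
li $t6, 11 → $t6=11
li $t0, 10 → $t0=10
li $t1, 0 → $t1=0
lw $t6, 0($t1) → $t6=M[0]=16
add $t2, $t2, $t6 → $t2=5+16=21
lw $t2, 0($t1) → $t2=M[0]=16
and $t6, $t6, $t2 → $t6=16&16=16
add $t1, $t1, 4 → $t1=0+4=4
sub $t0, $t0, 2 → $t0=10-2=8
cmp $t0, 0  (cmp 8,0)
bgt loop: taken
lw $t6, 0($t1) → $t6=M[4]=19
add $t2, $t2, $t6 → $t2=16+19=35
lw $t2, 0($t1) → $t2=M[4]=19
and $t6, $t6, $t2 → $t6=19&19=19
add $t1, $t1, 4 → $t1=4+4=8
sub $t0, $t0, 2 → $t0=8-2=6
cmp $t0, 0  (cmp 6,0)
bgt loop: taken
lw $t6, 0($t1) → $t6=M[8]=14
add $t2, $t2, $t6 → $t2=19+14=33
lw $t2, 0($t1) → $t2=M[8]=14
and $t6, $t6, $t2 → $t6=14&14=14
add $t1, $t1, 4 → $t1=8+4=12
sub $t0, $t0, 2 → $t0=6-2=4
cmp $t0, 0  (cmp 4,0)
bgt loop: taken
lw $t6, 0($t1) → $t6=M[12]=16
add $t2, $t2, $t6 → $t2=14+16=30
lw $t2, 0($t1) → $t2=M[12]=16
and $t6, $t6, $t2 → $t6=16&16=16
add $t1, $t1, 4 → $t1=12+4=16
sub $t0, $t0, 2 → $t0=4-2=2
cmp $t0, 0  (cmp 2,0)
bgt loop: taken
lw $t6, 0($t1) → $t6=M[16]=20
add $t2, $t2, $t6 → $t2=16+20=36
lw $t2, 0($t1) → $t2=M[16]=20
and $t6, $t6, $t2 → $t6=20&20=20
add $t1, $t1, 4 → $t1=16+4=20
sub $t0, $t0, 2 → $t0=2-2=0
cmp $t0, 0  (cmp 0,0)
bgt loop: not taken
or $t6, $t2, $t2 → $t6=20|20=20
halt.
Total executed instructions: 46.

46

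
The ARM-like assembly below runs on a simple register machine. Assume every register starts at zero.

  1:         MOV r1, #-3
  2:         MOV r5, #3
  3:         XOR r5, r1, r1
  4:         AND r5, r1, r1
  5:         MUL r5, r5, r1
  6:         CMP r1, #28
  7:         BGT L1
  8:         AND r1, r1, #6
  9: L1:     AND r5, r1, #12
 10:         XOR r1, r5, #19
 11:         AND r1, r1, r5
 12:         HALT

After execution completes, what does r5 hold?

4

MOV r1, #-3 → r1=-3
MOV r5, #3 → r5=3
XOR r5, r1, r1 → r5=(-3)^(-3)=0
AND r5, r1, r1 → r5=(-3)&(-3)=-3
MUL r5, r5, r1 → r5=(-3)*(-3)=9
CMP r1, #28  (cmp -3,28)
BGT L1: not taken
AND r1, r1, #6 → r1=(-3)&6=4
AND r5, r1, #12 → r5=4&12=4
XOR r1, r5, #19 → r1=4^19=23
AND r1, r1, r5 → r1=23&4=4
halt.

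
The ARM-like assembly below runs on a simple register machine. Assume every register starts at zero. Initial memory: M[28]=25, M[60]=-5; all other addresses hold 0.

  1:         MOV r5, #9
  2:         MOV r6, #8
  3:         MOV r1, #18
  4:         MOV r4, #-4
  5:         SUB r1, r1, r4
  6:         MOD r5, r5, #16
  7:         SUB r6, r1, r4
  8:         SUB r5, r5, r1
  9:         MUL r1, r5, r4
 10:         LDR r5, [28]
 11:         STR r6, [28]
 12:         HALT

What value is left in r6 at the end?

MOV r5, #9 → r5=9
MOV r6, #8 → r6=8
MOV r1, #18 → r1=18
MOV r4, #-4 → r4=-4
SUB r1, r1, r4 → r1=18-(-4)=22
MOD r5, r5, #16 → r5=9%16=9
SUB r6, r1, r4 → r6=22-(-4)=26
SUB r5, r5, r1 → r5=9-22=-13
MUL r1, r5, r4 → r1=(-13)*(-4)=52
LDR r5, [28] → r5=M[28]=25
STR r6, [28] → M[28]=26
halt.

26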